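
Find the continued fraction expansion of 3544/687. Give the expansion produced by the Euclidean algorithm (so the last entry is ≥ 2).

3544 = 5×687 + 109
687 = 6×109 + 33
109 = 3×33 + 10
33 = 3×10 + 3
10 = 3×3 + 1
3 = 3×1 + 0  (stop)
So 3544/687 = [5; 6, 3, 3, 3, 3].

[5; 6, 3, 3, 3, 3]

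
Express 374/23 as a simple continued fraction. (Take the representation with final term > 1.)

[16; 3, 1, 5]

374 = 16*23 + 6
23 = 3*6 + 5
6 = 1*5 + 1
5 = 5*1 + 0  (stop)
So 374/23 = [16; 3, 1, 5].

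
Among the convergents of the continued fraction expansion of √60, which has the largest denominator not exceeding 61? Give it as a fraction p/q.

√60 = [7; 1, 2, 1, 14, …] (period length 4).
Convergents:
  p_0/q_0 = 7/1
  p_1/q_1 = 8/1
  p_2/q_2 = 23/3
  p_3/q_3 = 31/4
  p_4/q_4 = 457/59
  p_5/q_5 = 488/63
q_4 = 59 ≤ 61 < 63 = q_5, so the answer is 457/59.

457/59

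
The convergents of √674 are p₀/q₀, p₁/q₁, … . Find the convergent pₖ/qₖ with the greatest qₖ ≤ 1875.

√674 = [25; 1, 24, 1, 50, …] (period length 4).
Convergents:
  p_0/q_0 = 25/1
  p_1/q_1 = 26/1
  p_2/q_2 = 649/25
  p_3/q_3 = 675/26
  p_4/q_4 = 34399/1325
  p_5/q_5 = 35074/1351
  p_6/q_6 = 876175/33749
q_5 = 1351 ≤ 1875 < 33749 = q_6, so the answer is 35074/1351.

35074/1351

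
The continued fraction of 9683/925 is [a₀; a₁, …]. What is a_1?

2

9683 = 10·925 + 433   →  a_0 = 10
925 = 2·433 + 59   →  a_1 = 2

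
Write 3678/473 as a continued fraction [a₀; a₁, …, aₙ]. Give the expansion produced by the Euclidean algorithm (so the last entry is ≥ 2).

3678 = 7*473 + 367
473 = 1*367 + 106
367 = 3*106 + 49
106 = 2*49 + 8
49 = 6*8 + 1
8 = 8*1 + 0  (stop)
So 3678/473 = [7; 1, 3, 2, 6, 8].

[7; 1, 3, 2, 6, 8]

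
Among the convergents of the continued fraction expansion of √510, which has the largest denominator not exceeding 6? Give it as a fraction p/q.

√510 = [22; 1, 1, 2, 1, 1, 44, …] (period length 6).
Convergents:
  p_0/q_0 = 22/1
  p_1/q_1 = 23/1
  p_2/q_2 = 45/2
  p_3/q_3 = 113/5
  p_4/q_4 = 158/7
q_3 = 5 ≤ 6 < 7 = q_4, so the answer is 113/5.

113/5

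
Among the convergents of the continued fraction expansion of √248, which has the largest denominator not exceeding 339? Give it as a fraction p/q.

√248 = [15; 1, 2, 1, 30, …] (period length 4).
Convergents:
  p_0/q_0 = 15/1
  p_1/q_1 = 16/1
  p_2/q_2 = 47/3
  p_3/q_3 = 63/4
  p_4/q_4 = 1937/123
  p_5/q_5 = 2000/127
  p_6/q_6 = 5937/377
q_5 = 127 ≤ 339 < 377 = q_6, so the answer is 2000/127.

2000/127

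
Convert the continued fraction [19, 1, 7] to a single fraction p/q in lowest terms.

159/8

Using pₖ = aₖpₖ₋₁ + pₖ₋₂ and qₖ = aₖqₖ₋₁ + qₖ₋₂:
  k=0: a=19, p=19, q=1
  k=1: a=1, p=20, q=1
  k=2: a=7, p=159, q=8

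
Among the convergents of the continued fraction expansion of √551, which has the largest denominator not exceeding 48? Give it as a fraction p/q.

√551 = [23; 2, 8, 1, 8, 2, 46, …] (period length 6).
Convergents:
  p_0/q_0 = 23/1
  p_1/q_1 = 47/2
  p_2/q_2 = 399/17
  p_3/q_3 = 446/19
  p_4/q_4 = 3967/169
q_3 = 19 ≤ 48 < 169 = q_4, so the answer is 446/19.

446/19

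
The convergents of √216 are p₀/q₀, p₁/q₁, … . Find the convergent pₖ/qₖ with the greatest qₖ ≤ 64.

√216 = [14; 1, 2, 3, 2, 1, 28, …] (period length 6).
Convergents:
  p_0/q_0 = 14/1
  p_1/q_1 = 15/1
  p_2/q_2 = 44/3
  p_3/q_3 = 147/10
  p_4/q_4 = 338/23
  p_5/q_5 = 485/33
  p_6/q_6 = 13918/947
q_5 = 33 ≤ 64 < 947 = q_6, so the answer is 485/33.

485/33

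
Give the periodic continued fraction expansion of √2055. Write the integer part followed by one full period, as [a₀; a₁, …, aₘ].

[45; 3, 90]

a₀ = ⌊√2055⌋ = 45.
With m₀=0, d₀=1 and mₖ₊₁ = dₖaₖ − mₖ, dₖ₊₁ = (n − mₖ₊₁²)/dₖ, aₖ₊₁ = ⌊(a₀+mₖ₊₁)/dₖ₊₁⌋:
  k=1: m=45, d=30, a=3
  k=2: m=45, d=1, a=90
d=1 and a=2a₀=90 at k=2, so the next step gives (m, d) = (45, 30) again — its k=1 value — and the period has length 2.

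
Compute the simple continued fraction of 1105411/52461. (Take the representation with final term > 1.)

1105411 = 21×52461 + 3730
52461 = 14×3730 + 241
3730 = 15×241 + 115
241 = 2×115 + 11
115 = 10×11 + 5
11 = 2×5 + 1
5 = 5×1 + 0  (stop)
So 1105411/52461 = [21; 14, 15, 2, 10, 2, 5].

[21; 14, 15, 2, 10, 2, 5]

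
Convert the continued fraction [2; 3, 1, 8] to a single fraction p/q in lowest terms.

79/35

Using pₖ = aₖpₖ₋₁ + pₖ₋₂ and qₖ = aₖqₖ₋₁ + qₖ₋₂:
  k=0: a=2, p=2, q=1
  k=1: a=3, p=7, q=3
  k=2: a=1, p=9, q=4
  k=3: a=8, p=79, q=35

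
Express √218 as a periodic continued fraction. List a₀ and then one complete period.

a₀ = ⌊√218⌋ = 14.
With m₀=0, d₀=1 and mₖ₊₁ = dₖaₖ − mₖ, dₖ₊₁ = (n − mₖ₊₁²)/dₖ, aₖ₊₁ = ⌊(a₀+mₖ₊₁)/dₖ₊₁⌋:
  k=1: m=14, d=22, a=1
  k=2: m=8, d=7, a=3
  k=3: m=13, d=7, a=3
  k=4: m=8, d=22, a=1
  k=5: m=14, d=1, a=28
d=1 and a=2a₀=28 at k=5, so the next step gives (m, d) = (14, 22) again — its k=1 value — and the period has length 5.

[14; 1, 3, 3, 1, 28]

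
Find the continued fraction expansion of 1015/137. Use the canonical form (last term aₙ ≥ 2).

[7; 2, 2, 4, 6]

1015 = 7*137 + 56
137 = 2*56 + 25
56 = 2*25 + 6
25 = 4*6 + 1
6 = 6*1 + 0  (stop)
So 1015/137 = [7; 2, 2, 4, 6].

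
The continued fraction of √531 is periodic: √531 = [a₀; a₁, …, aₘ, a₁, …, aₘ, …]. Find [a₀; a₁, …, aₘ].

[23; 23, 46]

a₀ = ⌊√531⌋ = 23.
With m₀=0, d₀=1 and mₖ₊₁ = dₖaₖ − mₖ, dₖ₊₁ = (n − mₖ₊₁²)/dₖ, aₖ₊₁ = ⌊(a₀+mₖ₊₁)/dₖ₊₁⌋:
  k=1: m=23, d=2, a=23
  k=2: m=23, d=1, a=46
d=1 and a=2a₀=46 at k=2, so the next step gives (m, d) = (23, 2) again — its k=1 value — and the period has length 2.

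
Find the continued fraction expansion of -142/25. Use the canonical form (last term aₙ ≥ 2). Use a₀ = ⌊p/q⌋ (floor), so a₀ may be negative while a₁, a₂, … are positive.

-142 = -6·25 + 8
25 = 3·8 + 1
8 = 8·1 + 0  (stop)
So -142/25 = [-6; 3, 8].

[-6; 3, 8]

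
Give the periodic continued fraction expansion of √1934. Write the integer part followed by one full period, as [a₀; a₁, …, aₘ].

a₀ = ⌊√1934⌋ = 43.
With m₀=0, d₀=1 and mₖ₊₁ = dₖaₖ − mₖ, dₖ₊₁ = (n − mₖ₊₁²)/dₖ, aₖ₊₁ = ⌊(a₀+mₖ₊₁)/dₖ₊₁⌋:
  k=1: m=43, d=85, a=1
  k=2: m=42, d=2, a=42
  k=3: m=42, d=85, a=1
  k=4: m=43, d=1, a=86
d=1 and a=2a₀=86 at k=4, so the next step gives (m, d) = (43, 85) again — its k=1 value — and the period has length 4.

[43; 1, 42, 1, 86]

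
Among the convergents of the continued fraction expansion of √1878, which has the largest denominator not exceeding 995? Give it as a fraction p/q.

√1878 = [43; 2, 1, 42, 1, 2, 86, …] (period length 6).
Convergents:
  p_0/q_0 = 43/1
  p_1/q_1 = 87/2
  p_2/q_2 = 130/3
  p_3/q_3 = 5547/128
  p_4/q_4 = 5677/131
  p_5/q_5 = 16901/390
  p_6/q_6 = 1459163/33671
q_5 = 390 ≤ 995 < 33671 = q_6, so the answer is 16901/390.

16901/390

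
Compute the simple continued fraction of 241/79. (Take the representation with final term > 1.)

241 = 3·79 + 4
79 = 19·4 + 3
4 = 1·3 + 1
3 = 3·1 + 0  (stop)
So 241/79 = [3; 19, 1, 3].

[3; 19, 1, 3]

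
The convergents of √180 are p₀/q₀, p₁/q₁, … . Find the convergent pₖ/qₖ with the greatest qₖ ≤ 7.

√180 = [13; 2, 2, 2, 26, …] (period length 4).
Convergents:
  p_0/q_0 = 13/1
  p_1/q_1 = 27/2
  p_2/q_2 = 67/5
  p_3/q_3 = 161/12
q_2 = 5 ≤ 7 < 12 = q_3, so the answer is 67/5.

67/5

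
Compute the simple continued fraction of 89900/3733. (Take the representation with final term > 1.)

89900 = 24·3733 + 308
3733 = 12·308 + 37
308 = 8·37 + 12
37 = 3·12 + 1
12 = 12·1 + 0  (stop)
So 89900/3733 = [24; 12, 8, 3, 12].

[24; 12, 8, 3, 12]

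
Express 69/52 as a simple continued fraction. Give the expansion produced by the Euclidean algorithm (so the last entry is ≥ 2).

69 = 1·52 + 17
52 = 3·17 + 1
17 = 17·1 + 0  (stop)
So 69/52 = [1; 3, 17].

[1; 3, 17]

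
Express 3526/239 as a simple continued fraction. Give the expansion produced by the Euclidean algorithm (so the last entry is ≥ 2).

[14; 1, 3, 19, 1, 2]

3526 = 14*239 + 180
239 = 1*180 + 59
180 = 3*59 + 3
59 = 19*3 + 2
3 = 1*2 + 1
2 = 2*1 + 0  (stop)
So 3526/239 = [14; 1, 3, 19, 1, 2].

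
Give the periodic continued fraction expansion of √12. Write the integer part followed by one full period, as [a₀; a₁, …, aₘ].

a₀ = ⌊√12⌋ = 3.
With m₀=0, d₀=1 and mₖ₊₁ = dₖaₖ − mₖ, dₖ₊₁ = (n − mₖ₊₁²)/dₖ, aₖ₊₁ = ⌊(a₀+mₖ₊₁)/dₖ₊₁⌋:
  k=1: m=3, d=3, a=2
  k=2: m=3, d=1, a=6
d=1 and a=2a₀=6 at k=2, so the next step gives (m, d) = (3, 3) again — its k=1 value — and the period has length 2.

[3; 2, 6]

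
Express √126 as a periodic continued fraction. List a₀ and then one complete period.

[11; 4, 2, 4, 22]

a₀ = ⌊√126⌋ = 11.
With m₀=0, d₀=1 and mₖ₊₁ = dₖaₖ − mₖ, dₖ₊₁ = (n − mₖ₊₁²)/dₖ, aₖ₊₁ = ⌊(a₀+mₖ₊₁)/dₖ₊₁⌋:
  k=1: m=11, d=5, a=4
  k=2: m=9, d=9, a=2
  k=3: m=9, d=5, a=4
  k=4: m=11, d=1, a=22
d=1 and a=2a₀=22 at k=4, so the next step gives (m, d) = (11, 5) again — its k=1 value — and the period has length 4.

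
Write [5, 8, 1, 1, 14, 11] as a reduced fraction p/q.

13991/2734

Fold from the inside: start with 11/1.
  14 + 1/11 = 155/11
  1 + 11/155 = 166/155
  1 + 155/166 = 321/166
  8 + 166/321 = 2734/321
  5 + 321/2734 = 13991/2734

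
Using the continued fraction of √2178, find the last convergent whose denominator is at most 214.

6487/139

√2178 = [46; 1, 2, 46, 2, 1, 92, …] (period length 6).
Convergents:
  p_0/q_0 = 46/1
  p_1/q_1 = 47/1
  p_2/q_2 = 140/3
  p_3/q_3 = 6487/139
  p_4/q_4 = 13114/281
q_3 = 139 ≤ 214 < 281 = q_4, so the answer is 6487/139.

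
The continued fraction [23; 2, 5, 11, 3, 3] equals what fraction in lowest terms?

Fold from the inside: start with 3/1.
  3 + 1/3 = 10/3
  11 + 3/10 = 113/10
  5 + 10/113 = 575/113
  2 + 113/575 = 1263/575
  23 + 575/1263 = 29624/1263

29624/1263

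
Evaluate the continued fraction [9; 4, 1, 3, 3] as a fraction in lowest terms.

571/62

Fold from the inside: start with 3/1.
  3 + 1/3 = 10/3
  1 + 3/10 = 13/10
  4 + 10/13 = 62/13
  9 + 13/62 = 571/62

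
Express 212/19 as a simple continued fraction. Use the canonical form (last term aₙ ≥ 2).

212 = 11·19 + 3
19 = 6·3 + 1
3 = 3·1 + 0  (stop)
So 212/19 = [11; 6, 3].

[11; 6, 3]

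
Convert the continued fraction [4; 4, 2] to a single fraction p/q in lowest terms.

38/9

Using pₖ = aₖpₖ₋₁ + pₖ₋₂ and qₖ = aₖqₖ₋₁ + qₖ₋₂:
  k=0: a=4, p=4, q=1
  k=1: a=4, p=17, q=4
  k=2: a=2, p=38, q=9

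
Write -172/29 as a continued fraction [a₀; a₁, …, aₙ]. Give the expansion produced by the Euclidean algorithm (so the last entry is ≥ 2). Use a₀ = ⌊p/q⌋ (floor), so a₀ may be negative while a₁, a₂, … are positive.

-172 = -6×29 + 2
29 = 14×2 + 1
2 = 2×1 + 0  (stop)
So -172/29 = [-6; 14, 2].

[-6; 14, 2]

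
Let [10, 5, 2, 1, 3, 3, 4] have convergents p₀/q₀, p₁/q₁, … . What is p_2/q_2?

Using pₖ = aₖpₖ₋₁ + pₖ₋₂, qₖ = aₖqₖ₋₁ + qₖ₋₂ (with p₋₁=1, p₋₂=0, q₋₁=0, q₋₂=1):
  k=0: a=10, p=10, q=1
  k=1: a=5, p=51, q=5
  k=2: a=2, p=112, q=11

112/11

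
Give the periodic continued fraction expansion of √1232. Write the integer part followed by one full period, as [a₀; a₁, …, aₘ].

[35; 10, 70]

a₀ = ⌊√1232⌋ = 35.
With m₀=0, d₀=1 and mₖ₊₁ = dₖaₖ − mₖ, dₖ₊₁ = (n − mₖ₊₁²)/dₖ, aₖ₊₁ = ⌊(a₀+mₖ₊₁)/dₖ₊₁⌋:
  k=1: m=35, d=7, a=10
  k=2: m=35, d=1, a=70
d=1 and a=2a₀=70 at k=2, so the next step gives (m, d) = (35, 7) again — its k=1 value — and the period has length 2.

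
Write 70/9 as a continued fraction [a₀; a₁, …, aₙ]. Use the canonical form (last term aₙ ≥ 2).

[7; 1, 3, 2]

70 = 7·9 + 7
9 = 1·7 + 2
7 = 3·2 + 1
2 = 2·1 + 0  (stop)
So 70/9 = [7; 1, 3, 2].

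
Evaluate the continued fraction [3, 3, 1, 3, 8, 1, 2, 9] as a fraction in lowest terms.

Fold from the inside: start with 9/1.
  2 + 1/9 = 19/9
  1 + 9/19 = 28/19
  8 + 19/28 = 243/28
  3 + 28/243 = 757/243
  1 + 243/757 = 1000/757
  3 + 757/1000 = 3757/1000
  3 + 1000/3757 = 12271/3757

12271/3757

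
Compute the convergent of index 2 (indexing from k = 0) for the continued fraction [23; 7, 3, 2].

Using pₖ = aₖpₖ₋₁ + pₖ₋₂, qₖ = aₖqₖ₋₁ + qₖ₋₂ (with p₋₁=1, p₋₂=0, q₋₁=0, q₋₂=1):
  k=0: a=23, p=23, q=1
  k=1: a=7, p=162, q=7
  k=2: a=3, p=509, q=22

509/22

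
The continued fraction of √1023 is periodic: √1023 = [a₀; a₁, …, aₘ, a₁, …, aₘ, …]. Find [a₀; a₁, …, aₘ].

[31; 1, 62]

a₀ = ⌊√1023⌋ = 31.
With m₀=0, d₀=1 and mₖ₊₁ = dₖaₖ − mₖ, dₖ₊₁ = (n − mₖ₊₁²)/dₖ, aₖ₊₁ = ⌊(a₀+mₖ₊₁)/dₖ₊₁⌋:
  k=1: m=31, d=62, a=1
  k=2: m=31, d=1, a=62
d=1 and a=2a₀=62 at k=2, so the next step gives (m, d) = (31, 62) again — its k=1 value — and the period has length 2.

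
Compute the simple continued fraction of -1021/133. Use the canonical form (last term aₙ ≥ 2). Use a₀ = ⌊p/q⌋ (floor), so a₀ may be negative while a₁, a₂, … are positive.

-1021 = -8*133 + 43
133 = 3*43 + 4
43 = 10*4 + 3
4 = 1*3 + 1
3 = 3*1 + 0  (stop)
So -1021/133 = [-8; 3, 10, 1, 3].

[-8; 3, 10, 1, 3]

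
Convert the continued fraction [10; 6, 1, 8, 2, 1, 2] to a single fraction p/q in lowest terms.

5245/517

Using pₖ = aₖpₖ₋₁ + pₖ₋₂ and qₖ = aₖqₖ₋₁ + qₖ₋₂:
  k=0: a=10, p=10, q=1
  k=1: a=6, p=61, q=6
  k=2: a=1, p=71, q=7
  k=3: a=8, p=629, q=62
  k=4: a=2, p=1329, q=131
  k=5: a=1, p=1958, q=193
  k=6: a=2, p=5245, q=517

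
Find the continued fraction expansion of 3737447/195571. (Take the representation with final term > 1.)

[19; 9, 18, 6, 15, 13]

3737447 = 19×195571 + 21598
195571 = 9×21598 + 1189
21598 = 18×1189 + 196
1189 = 6×196 + 13
196 = 15×13 + 1
13 = 13×1 + 0  (stop)
So 3737447/195571 = [19; 9, 18, 6, 15, 13].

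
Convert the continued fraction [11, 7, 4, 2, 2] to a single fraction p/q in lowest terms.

1771/159

Using pₖ = aₖpₖ₋₁ + pₖ₋₂ and qₖ = aₖqₖ₋₁ + qₖ₋₂:
  k=0: a=11, p=11, q=1
  k=1: a=7, p=78, q=7
  k=2: a=4, p=323, q=29
  k=3: a=2, p=724, q=65
  k=4: a=2, p=1771, q=159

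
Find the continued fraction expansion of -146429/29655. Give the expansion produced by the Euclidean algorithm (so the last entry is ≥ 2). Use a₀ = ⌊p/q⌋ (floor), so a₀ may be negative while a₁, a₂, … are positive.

-146429 = -5*29655 + 1846
29655 = 16*1846 + 119
1846 = 15*119 + 61
119 = 1*61 + 58
61 = 1*58 + 3
58 = 19*3 + 1
3 = 3*1 + 0  (stop)
So -146429/29655 = [-5; 16, 15, 1, 1, 19, 3].

[-5; 16, 15, 1, 1, 19, 3]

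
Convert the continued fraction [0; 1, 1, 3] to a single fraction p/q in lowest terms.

4/7

Fold from the inside: start with 3/1.
  1 + 1/3 = 4/3
  1 + 3/4 = 7/4
  0 + 4/7 = 4/7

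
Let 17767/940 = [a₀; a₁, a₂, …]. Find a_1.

1

17767 = 18·940 + 847   →  a_0 = 18
940 = 1·847 + 93   →  a_1 = 1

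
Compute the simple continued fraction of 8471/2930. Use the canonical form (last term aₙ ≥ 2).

8471 = 2·2930 + 2611
2930 = 1·2611 + 319
2611 = 8·319 + 59
319 = 5·59 + 24
59 = 2·24 + 11
24 = 2·11 + 2
11 = 5·2 + 1
2 = 2·1 + 0  (stop)
So 8471/2930 = [2; 1, 8, 5, 2, 2, 5, 2].

[2; 1, 8, 5, 2, 2, 5, 2]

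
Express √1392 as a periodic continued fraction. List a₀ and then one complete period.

[37; 3, 4, 3, 74]

a₀ = ⌊√1392⌋ = 37.
With m₀=0, d₀=1 and mₖ₊₁ = dₖaₖ − mₖ, dₖ₊₁ = (n − mₖ₊₁²)/dₖ, aₖ₊₁ = ⌊(a₀+mₖ₊₁)/dₖ₊₁⌋:
  k=1: m=37, d=23, a=3
  k=2: m=32, d=16, a=4
  k=3: m=32, d=23, a=3
  k=4: m=37, d=1, a=74
d=1 and a=2a₀=74 at k=4, so the next step gives (m, d) = (37, 23) again — its k=1 value — and the period has length 4.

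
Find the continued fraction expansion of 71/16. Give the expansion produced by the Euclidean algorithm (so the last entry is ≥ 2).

[4; 2, 3, 2]

71 = 4·16 + 7
16 = 2·7 + 2
7 = 3·2 + 1
2 = 2·1 + 0  (stop)
So 71/16 = [4; 2, 3, 2].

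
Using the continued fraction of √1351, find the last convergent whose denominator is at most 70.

√1351 = [36; 1, 3, 10, 3, 1, 72, …] (period length 6).
Convergents:
  p_0/q_0 = 36/1
  p_1/q_1 = 37/1
  p_2/q_2 = 147/4
  p_3/q_3 = 1507/41
  p_4/q_4 = 4668/127
q_3 = 41 ≤ 70 < 127 = q_4, so the answer is 1507/41.

1507/41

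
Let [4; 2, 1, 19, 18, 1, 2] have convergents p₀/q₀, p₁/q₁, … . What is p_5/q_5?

4877/1124

Using pₖ = aₖpₖ₋₁ + pₖ₋₂, qₖ = aₖqₖ₋₁ + qₖ₋₂ (with p₋₁=1, p₋₂=0, q₋₁=0, q₋₂=1):
  k=0: a=4, p=4, q=1
  k=1: a=2, p=9, q=2
  k=2: a=1, p=13, q=3
  k=3: a=19, p=256, q=59
  k=4: a=18, p=4621, q=1065
  k=5: a=1, p=4877, q=1124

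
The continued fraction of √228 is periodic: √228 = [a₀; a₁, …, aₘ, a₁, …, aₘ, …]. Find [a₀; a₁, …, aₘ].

[15; 10, 30]

a₀ = ⌊√228⌋ = 15.
With m₀=0, d₀=1 and mₖ₊₁ = dₖaₖ − mₖ, dₖ₊₁ = (n − mₖ₊₁²)/dₖ, aₖ₊₁ = ⌊(a₀+mₖ₊₁)/dₖ₊₁⌋:
  k=1: m=15, d=3, a=10
  k=2: m=15, d=1, a=30
d=1 and a=2a₀=30 at k=2, so the next step gives (m, d) = (15, 3) again — its k=1 value — and the period has length 2.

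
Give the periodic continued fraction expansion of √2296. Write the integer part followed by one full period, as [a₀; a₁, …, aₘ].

[47; 1, 10, 1, 94]

a₀ = ⌊√2296⌋ = 47.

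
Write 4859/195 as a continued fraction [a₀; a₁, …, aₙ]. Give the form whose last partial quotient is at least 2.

4859 = 24·195 + 179
195 = 1·179 + 16
179 = 11·16 + 3
16 = 5·3 + 1
3 = 3·1 + 0  (stop)
So 4859/195 = [24; 1, 11, 5, 3].

[24; 1, 11, 5, 3]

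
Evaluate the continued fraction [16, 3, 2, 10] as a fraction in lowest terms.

Fold from the inside: start with 10/1.
  2 + 1/10 = 21/10
  3 + 10/21 = 73/21
  16 + 21/73 = 1189/73

1189/73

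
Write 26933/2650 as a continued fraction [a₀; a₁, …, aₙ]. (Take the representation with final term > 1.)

[10; 6, 8, 3, 17]

26933 = 10·2650 + 433
2650 = 6·433 + 52
433 = 8·52 + 17
52 = 3·17 + 1
17 = 17·1 + 0  (stop)
So 26933/2650 = [10; 6, 8, 3, 17].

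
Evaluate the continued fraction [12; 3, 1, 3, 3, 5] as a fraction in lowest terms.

3189/260

Using pₖ = aₖpₖ₋₁ + pₖ₋₂ and qₖ = aₖqₖ₋₁ + qₖ₋₂:
  k=0: a=12, p=12, q=1
  k=1: a=3, p=37, q=3
  k=2: a=1, p=49, q=4
  k=3: a=3, p=184, q=15
  k=4: a=3, p=601, q=49
  k=5: a=5, p=3189, q=260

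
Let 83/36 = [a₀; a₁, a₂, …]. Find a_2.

83 = 2·36 + 11   →  a_0 = 2
36 = 3·11 + 3   →  a_1 = 3
11 = 3·3 + 2   →  a_2 = 3

3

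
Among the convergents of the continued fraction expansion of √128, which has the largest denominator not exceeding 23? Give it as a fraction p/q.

181/16

√128 = [11; 3, 5, 3, 22, …] (period length 4).
Convergents:
  p_0/q_0 = 11/1
  p_1/q_1 = 34/3
  p_2/q_2 = 181/16
  p_3/q_3 = 577/51
q_2 = 16 ≤ 23 < 51 = q_3, so the answer is 181/16.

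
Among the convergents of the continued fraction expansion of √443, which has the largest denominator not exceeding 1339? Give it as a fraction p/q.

18585/883

√443 = [21; 21, 42, …] (period length 2).
Convergents:
  p_0/q_0 = 21/1
  p_1/q_1 = 442/21
  p_2/q_2 = 18585/883
  p_3/q_3 = 390727/18564
q_2 = 883 ≤ 1339 < 18564 = q_3, so the answer is 18585/883.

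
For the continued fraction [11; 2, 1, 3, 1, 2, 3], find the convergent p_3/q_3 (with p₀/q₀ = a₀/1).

125/11

Using pₖ = aₖpₖ₋₁ + pₖ₋₂, qₖ = aₖqₖ₋₁ + qₖ₋₂ (with p₋₁=1, p₋₂=0, q₋₁=0, q₋₂=1):
  k=0: a=11, p=11, q=1
  k=1: a=2, p=23, q=2
  k=2: a=1, p=34, q=3
  k=3: a=3, p=125, q=11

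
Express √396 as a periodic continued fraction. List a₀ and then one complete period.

a₀ = ⌊√396⌋ = 19.
With m₀=0, d₀=1 and mₖ₊₁ = dₖaₖ − mₖ, dₖ₊₁ = (n − mₖ₊₁²)/dₖ, aₖ₊₁ = ⌊(a₀+mₖ₊₁)/dₖ₊₁⌋:
  k=1: m=19, d=35, a=1
  k=2: m=16, d=4, a=8
  k=3: m=16, d=35, a=1
  k=4: m=19, d=1, a=38
d=1 and a=2a₀=38 at k=4, so the next step gives (m, d) = (19, 35) again — its k=1 value — and the period has length 4.

[19; 1, 8, 1, 38]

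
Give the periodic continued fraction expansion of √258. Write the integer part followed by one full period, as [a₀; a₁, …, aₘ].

[16; 16, 32]

a₀ = ⌊√258⌋ = 16.
With m₀=0, d₀=1 and mₖ₊₁ = dₖaₖ − mₖ, dₖ₊₁ = (n − mₖ₊₁²)/dₖ, aₖ₊₁ = ⌊(a₀+mₖ₊₁)/dₖ₊₁⌋:
  k=1: m=16, d=2, a=16
  k=2: m=16, d=1, a=32
d=1 and a=2a₀=32 at k=2, so the next step gives (m, d) = (16, 2) again — its k=1 value — and the period has length 2.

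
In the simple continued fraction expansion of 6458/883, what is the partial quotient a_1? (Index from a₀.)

3

6458 = 7·883 + 277   →  a_0 = 7
883 = 3·277 + 52   →  a_1 = 3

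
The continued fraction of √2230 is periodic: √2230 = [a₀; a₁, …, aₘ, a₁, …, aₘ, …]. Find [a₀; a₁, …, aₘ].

[47; 4, 2, 18, 2, 4, 94]

a₀ = ⌊√2230⌋ = 47.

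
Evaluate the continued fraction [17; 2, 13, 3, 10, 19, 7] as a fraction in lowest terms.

2017745/115419

Using pₖ = aₖpₖ₋₁ + pₖ₋₂ and qₖ = aₖqₖ₋₁ + qₖ₋₂:
  k=0: a=17, p=17, q=1
  k=1: a=2, p=35, q=2
  k=2: a=13, p=472, q=27
  k=3: a=3, p=1451, q=83
  k=4: a=10, p=14982, q=857
  k=5: a=19, p=286109, q=16366
  k=6: a=7, p=2017745, q=115419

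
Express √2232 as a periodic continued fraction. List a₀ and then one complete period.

a₀ = ⌊√2232⌋ = 47.

[47; 4, 10, 4, 94]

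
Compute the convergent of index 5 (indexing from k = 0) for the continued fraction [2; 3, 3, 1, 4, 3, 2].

459/199

Using pₖ = aₖpₖ₋₁ + pₖ₋₂, qₖ = aₖqₖ₋₁ + qₖ₋₂ (with p₋₁=1, p₋₂=0, q₋₁=0, q₋₂=1):
  k=0: a=2, p=2, q=1
  k=1: a=3, p=7, q=3
  k=2: a=3, p=23, q=10
  k=3: a=1, p=30, q=13
  k=4: a=4, p=143, q=62
  k=5: a=3, p=459, q=199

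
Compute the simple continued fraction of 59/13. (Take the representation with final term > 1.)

59 = 4·13 + 7
13 = 1·7 + 6
7 = 1·6 + 1
6 = 6·1 + 0  (stop)
So 59/13 = [4; 1, 1, 6].

[4; 1, 1, 6]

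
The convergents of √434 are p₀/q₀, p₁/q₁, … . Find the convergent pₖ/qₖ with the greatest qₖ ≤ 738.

√434 = [20; 1, 4, 1, 40, …] (period length 4).
Convergents:
  p_0/q_0 = 20/1
  p_1/q_1 = 21/1
  p_2/q_2 = 104/5
  p_3/q_3 = 125/6
  p_4/q_4 = 5104/245
  p_5/q_5 = 5229/251
  p_6/q_6 = 26020/1249
q_5 = 251 ≤ 738 < 1249 = q_6, so the answer is 5229/251.

5229/251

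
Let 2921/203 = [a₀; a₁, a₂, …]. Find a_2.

2921 = 14·203 + 79   →  a_0 = 14
203 = 2·79 + 45   →  a_1 = 2
79 = 1·45 + 34   →  a_2 = 1

1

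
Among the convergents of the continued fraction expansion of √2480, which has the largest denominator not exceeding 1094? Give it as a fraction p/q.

√2480 = [49; 1, 3, 1, 98, …] (period length 4).
Convergents:
  p_0/q_0 = 49/1
  p_1/q_1 = 50/1
  p_2/q_2 = 199/4
  p_3/q_3 = 249/5
  p_4/q_4 = 24601/494
  p_5/q_5 = 24850/499
  p_6/q_6 = 99151/1991
q_5 = 499 ≤ 1094 < 1991 = q_6, so the answer is 24850/499.

24850/499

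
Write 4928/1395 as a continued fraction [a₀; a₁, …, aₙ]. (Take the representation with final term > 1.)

4928 = 3·1395 + 743
1395 = 1·743 + 652
743 = 1·652 + 91
652 = 7·91 + 15
91 = 6·15 + 1
15 = 15·1 + 0  (stop)
So 4928/1395 = [3; 1, 1, 7, 6, 15].

[3; 1, 1, 7, 6, 15]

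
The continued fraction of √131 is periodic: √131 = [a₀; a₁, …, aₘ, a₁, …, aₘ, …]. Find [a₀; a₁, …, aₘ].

a₀ = ⌊√131⌋ = 11.
With m₀=0, d₀=1 and mₖ₊₁ = dₖaₖ − mₖ, dₖ₊₁ = (n − mₖ₊₁²)/dₖ, aₖ₊₁ = ⌊(a₀+mₖ₊₁)/dₖ₊₁⌋:
  k=1: m=11, d=10, a=2
  k=2: m=9, d=5, a=4
  k=3: m=11, d=2, a=11
  k=4: m=11, d=5, a=4
  k=5: m=9, d=10, a=2
  k=6: m=11, d=1, a=22
d=1 and a=2a₀=22 at k=6, so the next step gives (m, d) = (11, 10) again — its k=1 value — and the period has length 6.

[11; 2, 4, 11, 4, 2, 22]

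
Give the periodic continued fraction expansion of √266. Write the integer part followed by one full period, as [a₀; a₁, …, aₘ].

a₀ = ⌊√266⌋ = 16.
With m₀=0, d₀=1 and mₖ₊₁ = dₖaₖ − mₖ, dₖ₊₁ = (n − mₖ₊₁²)/dₖ, aₖ₊₁ = ⌊(a₀+mₖ₊₁)/dₖ₊₁⌋:
  k=1: m=16, d=10, a=3
  k=2: m=14, d=7, a=4
  k=3: m=14, d=10, a=3
  k=4: m=16, d=1, a=32
d=1 and a=2a₀=32 at k=4, so the next step gives (m, d) = (16, 10) again — its k=1 value — and the period has length 4.

[16; 3, 4, 3, 32]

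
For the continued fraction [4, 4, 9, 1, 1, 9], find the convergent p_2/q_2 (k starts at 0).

157/37

Using pₖ = aₖpₖ₋₁ + pₖ₋₂, qₖ = aₖqₖ₋₁ + qₖ₋₂ (with p₋₁=1, p₋₂=0, q₋₁=0, q₋₂=1):
  k=0: a=4, p=4, q=1
  k=1: a=4, p=17, q=4
  k=2: a=9, p=157, q=37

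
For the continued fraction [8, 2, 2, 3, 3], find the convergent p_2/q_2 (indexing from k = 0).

42/5

Using pₖ = aₖpₖ₋₁ + pₖ₋₂, qₖ = aₖqₖ₋₁ + qₖ₋₂ (with p₋₁=1, p₋₂=0, q₋₁=0, q₋₂=1):
  k=0: a=8, p=8, q=1
  k=1: a=2, p=17, q=2
  k=2: a=2, p=42, q=5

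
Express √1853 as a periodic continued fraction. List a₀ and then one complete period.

[43; 21, 1, 1, 21, 86]

a₀ = ⌊√1853⌋ = 43.
With m₀=0, d₀=1 and mₖ₊₁ = dₖaₖ − mₖ, dₖ₊₁ = (n − mₖ₊₁²)/dₖ, aₖ₊₁ = ⌊(a₀+mₖ₊₁)/dₖ₊₁⌋:
  k=1: m=43, d=4, a=21
  k=2: m=41, d=43, a=1
  k=3: m=2, d=43, a=1
  k=4: m=41, d=4, a=21
  k=5: m=43, d=1, a=86
d=1 and a=2a₀=86 at k=5, so the next step gives (m, d) = (43, 4) again — its k=1 value — and the period has length 5.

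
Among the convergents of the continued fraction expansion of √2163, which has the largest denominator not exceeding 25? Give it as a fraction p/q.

√2163 = [46; 1, 1, 30, 1, 1, 92, …] (period length 6).
Convergents:
  p_0/q_0 = 46/1
  p_1/q_1 = 47/1
  p_2/q_2 = 93/2
  p_3/q_3 = 2837/61
q_2 = 2 ≤ 25 < 61 = q_3, so the answer is 93/2.

93/2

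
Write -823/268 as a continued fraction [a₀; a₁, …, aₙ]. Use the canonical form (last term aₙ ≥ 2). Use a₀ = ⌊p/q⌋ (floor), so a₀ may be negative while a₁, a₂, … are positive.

-823 = -4*268 + 249
268 = 1*249 + 19
249 = 13*19 + 2
19 = 9*2 + 1
2 = 2*1 + 0  (stop)
So -823/268 = [-4; 1, 13, 9, 2].

[-4; 1, 13, 9, 2]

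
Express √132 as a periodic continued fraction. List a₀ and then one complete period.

[11; 2, 22]

a₀ = ⌊√132⌋ = 11.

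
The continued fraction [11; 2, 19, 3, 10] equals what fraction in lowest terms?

14118/1229

Using pₖ = aₖpₖ₋₁ + pₖ₋₂ and qₖ = aₖqₖ₋₁ + qₖ₋₂:
  k=0: a=11, p=11, q=1
  k=1: a=2, p=23, q=2
  k=2: a=19, p=448, q=39
  k=3: a=3, p=1367, q=119
  k=4: a=10, p=14118, q=1229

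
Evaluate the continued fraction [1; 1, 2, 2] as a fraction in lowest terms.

12/7

Using pₖ = aₖpₖ₋₁ + pₖ₋₂ and qₖ = aₖqₖ₋₁ + qₖ₋₂:
  k=0: a=1, p=1, q=1
  k=1: a=1, p=2, q=1
  k=2: a=2, p=5, q=3
  k=3: a=2, p=12, q=7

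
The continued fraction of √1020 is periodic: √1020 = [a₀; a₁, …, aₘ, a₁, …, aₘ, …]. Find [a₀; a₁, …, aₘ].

a₀ = ⌊√1020⌋ = 31.

[31; 1, 14, 1, 62]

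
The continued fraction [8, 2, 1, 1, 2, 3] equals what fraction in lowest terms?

369/44

Using pₖ = aₖpₖ₋₁ + pₖ₋₂ and qₖ = aₖqₖ₋₁ + qₖ₋₂:
  k=0: a=8, p=8, q=1
  k=1: a=2, p=17, q=2
  k=2: a=1, p=25, q=3
  k=3: a=1, p=42, q=5
  k=4: a=2, p=109, q=13
  k=5: a=3, p=369, q=44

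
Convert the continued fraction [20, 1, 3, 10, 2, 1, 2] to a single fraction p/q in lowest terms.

7057/340

Using pₖ = aₖpₖ₋₁ + pₖ₋₂ and qₖ = aₖqₖ₋₁ + qₖ₋₂:
  k=0: a=20, p=20, q=1
  k=1: a=1, p=21, q=1
  k=2: a=3, p=83, q=4
  k=3: a=10, p=851, q=41
  k=4: a=2, p=1785, q=86
  k=5: a=1, p=2636, q=127
  k=6: a=2, p=7057, q=340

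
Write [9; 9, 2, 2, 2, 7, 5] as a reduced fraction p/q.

39184/4303

Using pₖ = aₖpₖ₋₁ + pₖ₋₂ and qₖ = aₖqₖ₋₁ + qₖ₋₂:
  k=0: a=9, p=9, q=1
  k=1: a=9, p=82, q=9
  k=2: a=2, p=173, q=19
  k=3: a=2, p=428, q=47
  k=4: a=2, p=1029, q=113
  k=5: a=7, p=7631, q=838
  k=6: a=5, p=39184, q=4303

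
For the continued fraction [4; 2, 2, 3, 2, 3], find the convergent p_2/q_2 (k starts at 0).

Using pₖ = aₖpₖ₋₁ + pₖ₋₂, qₖ = aₖqₖ₋₁ + qₖ₋₂ (with p₋₁=1, p₋₂=0, q₋₁=0, q₋₂=1):
  k=0: a=4, p=4, q=1
  k=1: a=2, p=9, q=2
  k=2: a=2, p=22, q=5

22/5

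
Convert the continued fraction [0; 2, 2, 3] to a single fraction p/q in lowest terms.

7/17

Fold from the inside: start with 3/1.
  2 + 1/3 = 7/3
  2 + 3/7 = 17/7
  0 + 7/17 = 7/17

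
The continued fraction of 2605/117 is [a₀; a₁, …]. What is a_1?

3

2605 = 22·117 + 31   →  a_0 = 22
117 = 3·31 + 24   →  a_1 = 3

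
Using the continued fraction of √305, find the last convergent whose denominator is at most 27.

227/13

√305 = [17; 2, 6, 2, 34, …] (period length 4).
Convergents:
  p_0/q_0 = 17/1
  p_1/q_1 = 35/2
  p_2/q_2 = 227/13
  p_3/q_3 = 489/28
q_2 = 13 ≤ 27 < 28 = q_3, so the answer is 227/13.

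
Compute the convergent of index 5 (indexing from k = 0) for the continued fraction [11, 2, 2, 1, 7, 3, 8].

1931/169

Using pₖ = aₖpₖ₋₁ + pₖ₋₂, qₖ = aₖqₖ₋₁ + qₖ₋₂ (with p₋₁=1, p₋₂=0, q₋₁=0, q₋₂=1):
  k=0: a=11, p=11, q=1
  k=1: a=2, p=23, q=2
  k=2: a=2, p=57, q=5
  k=3: a=1, p=80, q=7
  k=4: a=7, p=617, q=54
  k=5: a=3, p=1931, q=169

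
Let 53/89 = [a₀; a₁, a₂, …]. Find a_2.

53 = 0·89 + 53   →  a_0 = 0
89 = 1·53 + 36   →  a_1 = 1
53 = 1·36 + 17   →  a_2 = 1

1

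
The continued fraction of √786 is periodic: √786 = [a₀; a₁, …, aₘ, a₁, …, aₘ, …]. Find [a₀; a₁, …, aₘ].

a₀ = ⌊√786⌋ = 28.
With m₀=0, d₀=1 and mₖ₊₁ = dₖaₖ − mₖ, dₖ₊₁ = (n − mₖ₊₁²)/dₖ, aₖ₊₁ = ⌊(a₀+mₖ₊₁)/dₖ₊₁⌋:
  k=1: m=28, d=2, a=28
  k=2: m=28, d=1, a=56
d=1 and a=2a₀=56 at k=2, so the next step gives (m, d) = (28, 2) again — its k=1 value — and the period has length 2.

[28; 28, 56]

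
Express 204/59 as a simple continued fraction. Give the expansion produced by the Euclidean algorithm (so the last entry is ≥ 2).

204 = 3*59 + 27
59 = 2*27 + 5
27 = 5*5 + 2
5 = 2*2 + 1
2 = 2*1 + 0  (stop)
So 204/59 = [3; 2, 5, 2, 2].

[3; 2, 5, 2, 2]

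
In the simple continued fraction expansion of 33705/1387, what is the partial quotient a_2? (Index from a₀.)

3

33705 = 24·1387 + 417   →  a_0 = 24
1387 = 3·417 + 136   →  a_1 = 3
417 = 3·136 + 9   →  a_2 = 3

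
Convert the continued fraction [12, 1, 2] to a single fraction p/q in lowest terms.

38/3

Fold from the inside: start with 2/1.
  1 + 1/2 = 3/2
  12 + 2/3 = 38/3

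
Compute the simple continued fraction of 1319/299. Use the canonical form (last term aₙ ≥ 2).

[4; 2, 2, 3, 8, 2]

1319 = 4*299 + 123
299 = 2*123 + 53
123 = 2*53 + 17
53 = 3*17 + 2
17 = 8*2 + 1
2 = 2*1 + 0  (stop)
So 1319/299 = [4; 2, 2, 3, 8, 2].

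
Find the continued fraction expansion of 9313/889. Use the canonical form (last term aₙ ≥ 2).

9313 = 10·889 + 423
889 = 2·423 + 43
423 = 9·43 + 36
43 = 1·36 + 7
36 = 5·7 + 1
7 = 7·1 + 0  (stop)
So 9313/889 = [10; 2, 9, 1, 5, 7].

[10; 2, 9, 1, 5, 7]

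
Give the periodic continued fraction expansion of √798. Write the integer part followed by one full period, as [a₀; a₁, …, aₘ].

[28; 4, 56]

a₀ = ⌊√798⌋ = 28.
With m₀=0, d₀=1 and mₖ₊₁ = dₖaₖ − mₖ, dₖ₊₁ = (n − mₖ₊₁²)/dₖ, aₖ₊₁ = ⌊(a₀+mₖ₊₁)/dₖ₊₁⌋:
  k=1: m=28, d=14, a=4
  k=2: m=28, d=1, a=56
d=1 and a=2a₀=56 at k=2, so the next step gives (m, d) = (28, 14) again — its k=1 value — and the period has length 2.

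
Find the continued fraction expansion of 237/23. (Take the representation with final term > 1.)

[10; 3, 3, 2]

237 = 10×23 + 7
23 = 3×7 + 2
7 = 3×2 + 1
2 = 2×1 + 0  (stop)
So 237/23 = [10; 3, 3, 2].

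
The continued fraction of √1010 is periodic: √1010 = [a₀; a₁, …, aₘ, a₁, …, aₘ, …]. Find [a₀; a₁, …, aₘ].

[31; 1, 3, 1, 1, 3, 1, 62]

a₀ = ⌊√1010⌋ = 31.
With m₀=0, d₀=1 and mₖ₊₁ = dₖaₖ − mₖ, dₖ₊₁ = (n − mₖ₊₁²)/dₖ, aₖ₊₁ = ⌊(a₀+mₖ₊₁)/dₖ₊₁⌋:
  k=1: m=31, d=49, a=1
  k=2: m=18, d=14, a=3
  k=3: m=24, d=31, a=1
  k=4: m=7, d=31, a=1
  k=5: m=24, d=14, a=3
  k=6: m=18, d=49, a=1
  k=7: m=31, d=1, a=62
d=1 and a=2a₀=62 at k=7, so the next step gives (m, d) = (31, 49) again — its k=1 value — and the period has length 7.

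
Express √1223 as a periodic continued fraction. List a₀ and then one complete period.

a₀ = ⌊√1223⌋ = 34.
With m₀=0, d₀=1 and mₖ₊₁ = dₖaₖ − mₖ, dₖ₊₁ = (n − mₖ₊₁²)/dₖ, aₖ₊₁ = ⌊(a₀+mₖ₊₁)/dₖ₊₁⌋:
  k=1: m=34, d=67, a=1
  k=2: m=33, d=2, a=33
  k=3: m=33, d=67, a=1
  k=4: m=34, d=1, a=68
d=1 and a=2a₀=68 at k=4, so the next step gives (m, d) = (34, 67) again — its k=1 value — and the period has length 4.

[34; 1, 33, 1, 68]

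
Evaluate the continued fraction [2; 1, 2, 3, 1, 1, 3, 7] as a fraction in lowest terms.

1609/597

Using pₖ = aₖpₖ₋₁ + pₖ₋₂ and qₖ = aₖqₖ₋₁ + qₖ₋₂:
  k=0: a=2, p=2, q=1
  k=1: a=1, p=3, q=1
  k=2: a=2, p=8, q=3
  k=3: a=3, p=27, q=10
  k=4: a=1, p=35, q=13
  k=5: a=1, p=62, q=23
  k=6: a=3, p=221, q=82
  k=7: a=7, p=1609, q=597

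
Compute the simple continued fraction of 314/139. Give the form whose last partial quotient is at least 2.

314 = 2×139 + 36
139 = 3×36 + 31
36 = 1×31 + 5
31 = 6×5 + 1
5 = 5×1 + 0  (stop)
So 314/139 = [2; 3, 1, 6, 5].

[2; 3, 1, 6, 5]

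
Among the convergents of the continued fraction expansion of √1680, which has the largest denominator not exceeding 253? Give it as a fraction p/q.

√1680 = [40; 1, 80, …] (period length 2).
Convergents:
  p_0/q_0 = 40/1
  p_1/q_1 = 41/1
  p_2/q_2 = 3320/81
  p_3/q_3 = 3361/82
  p_4/q_4 = 272200/6641
q_3 = 82 ≤ 253 < 6641 = q_4, so the answer is 3361/82.

3361/82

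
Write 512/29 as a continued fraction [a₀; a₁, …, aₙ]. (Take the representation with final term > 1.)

512 = 17·29 + 19
29 = 1·19 + 10
19 = 1·10 + 9
10 = 1·9 + 1
9 = 9·1 + 0  (stop)
So 512/29 = [17; 1, 1, 1, 9].

[17; 1, 1, 1, 9]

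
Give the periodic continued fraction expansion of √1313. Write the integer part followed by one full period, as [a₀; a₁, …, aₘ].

[36; 4, 4, 72]

a₀ = ⌊√1313⌋ = 36.
With m₀=0, d₀=1 and mₖ₊₁ = dₖaₖ − mₖ, dₖ₊₁ = (n − mₖ₊₁²)/dₖ, aₖ₊₁ = ⌊(a₀+mₖ₊₁)/dₖ₊₁⌋:
  k=1: m=36, d=17, a=4
  k=2: m=32, d=17, a=4
  k=3: m=36, d=1, a=72
d=1 and a=2a₀=72 at k=3, so the next step gives (m, d) = (36, 17) again — its k=1 value — and the period has length 3.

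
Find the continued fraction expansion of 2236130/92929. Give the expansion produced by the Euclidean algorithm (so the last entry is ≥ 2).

2236130 = 24·92929 + 5834
92929 = 15·5834 + 5419
5834 = 1·5419 + 415
5419 = 13·415 + 24
415 = 17·24 + 7
24 = 3·7 + 3
7 = 2·3 + 1
3 = 3·1 + 0  (stop)
So 2236130/92929 = [24; 15, 1, 13, 17, 3, 2, 3].

[24; 15, 1, 13, 17, 3, 2, 3]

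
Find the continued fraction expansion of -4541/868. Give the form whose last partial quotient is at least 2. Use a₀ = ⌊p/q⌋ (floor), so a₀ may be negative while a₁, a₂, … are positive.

-4541 = -6*868 + 667
868 = 1*667 + 201
667 = 3*201 + 64
201 = 3*64 + 9
64 = 7*9 + 1
9 = 9*1 + 0  (stop)
So -4541/868 = [-6; 1, 3, 3, 7, 9].

[-6; 1, 3, 3, 7, 9]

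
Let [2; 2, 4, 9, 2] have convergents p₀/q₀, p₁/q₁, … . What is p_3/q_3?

Using pₖ = aₖpₖ₋₁ + pₖ₋₂, qₖ = aₖqₖ₋₁ + qₖ₋₂ (with p₋₁=1, p₋₂=0, q₋₁=0, q₋₂=1):
  k=0: a=2, p=2, q=1
  k=1: a=2, p=5, q=2
  k=2: a=4, p=22, q=9
  k=3: a=9, p=203, q=83

203/83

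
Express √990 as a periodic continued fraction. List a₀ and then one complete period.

[31; 2, 6, 2, 62]

a₀ = ⌊√990⌋ = 31.
With m₀=0, d₀=1 and mₖ₊₁ = dₖaₖ − mₖ, dₖ₊₁ = (n − mₖ₊₁²)/dₖ, aₖ₊₁ = ⌊(a₀+mₖ₊₁)/dₖ₊₁⌋:
  k=1: m=31, d=29, a=2
  k=2: m=27, d=9, a=6
  k=3: m=27, d=29, a=2
  k=4: m=31, d=1, a=62
d=1 and a=2a₀=62 at k=4, so the next step gives (m, d) = (31, 29) again — its k=1 value — and the period has length 4.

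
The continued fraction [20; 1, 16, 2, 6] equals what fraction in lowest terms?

Using pₖ = aₖpₖ₋₁ + pₖ₋₂ and qₖ = aₖqₖ₋₁ + qₖ₋₂:
  k=0: a=20, p=20, q=1
  k=1: a=1, p=21, q=1
  k=2: a=16, p=356, q=17
  k=3: a=2, p=733, q=35
  k=4: a=6, p=4754, q=227

4754/227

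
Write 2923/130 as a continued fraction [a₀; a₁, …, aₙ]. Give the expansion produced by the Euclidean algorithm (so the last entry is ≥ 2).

[22; 2, 15, 1, 3]

2923 = 22*130 + 63
130 = 2*63 + 4
63 = 15*4 + 3
4 = 1*3 + 1
3 = 3*1 + 0  (stop)
So 2923/130 = [22; 2, 15, 1, 3].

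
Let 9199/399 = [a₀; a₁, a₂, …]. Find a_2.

9199 = 23·399 + 22   →  a_0 = 23
399 = 18·22 + 3   →  a_1 = 18
22 = 7·3 + 1   →  a_2 = 7

7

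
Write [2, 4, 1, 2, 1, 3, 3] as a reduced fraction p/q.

513/232

Fold from the inside: start with 3/1.
  3 + 1/3 = 10/3
  1 + 3/10 = 13/10
  2 + 10/13 = 36/13
  1 + 13/36 = 49/36
  4 + 36/49 = 232/49
  2 + 49/232 = 513/232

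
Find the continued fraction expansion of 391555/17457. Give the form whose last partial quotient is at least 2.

391555 = 22*17457 + 7501
17457 = 2*7501 + 2455
7501 = 3*2455 + 136
2455 = 18*136 + 7
136 = 19*7 + 3
7 = 2*3 + 1
3 = 3*1 + 0  (stop)
So 391555/17457 = [22; 2, 3, 18, 19, 2, 3].

[22; 2, 3, 18, 19, 2, 3]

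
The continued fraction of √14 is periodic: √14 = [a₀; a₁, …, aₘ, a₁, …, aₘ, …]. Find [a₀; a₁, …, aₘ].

a₀ = ⌊√14⌋ = 3.
With m₀=0, d₀=1 and mₖ₊₁ = dₖaₖ − mₖ, dₖ₊₁ = (n − mₖ₊₁²)/dₖ, aₖ₊₁ = ⌊(a₀+mₖ₊₁)/dₖ₊₁⌋:
  k=1: m=3, d=5, a=1
  k=2: m=2, d=2, a=2
  k=3: m=2, d=5, a=1
  k=4: m=3, d=1, a=6
d=1 and a=2a₀=6 at k=4, so the next step gives (m, d) = (3, 5) again — its k=1 value — and the period has length 4.

[3; 1, 2, 1, 6]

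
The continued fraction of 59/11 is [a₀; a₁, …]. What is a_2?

1

59 = 5·11 + 4   →  a_0 = 5
11 = 2·4 + 3   →  a_1 = 2
4 = 1·3 + 1   →  a_2 = 1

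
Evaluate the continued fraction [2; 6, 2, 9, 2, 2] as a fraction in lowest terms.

1381/641

Using pₖ = aₖpₖ₋₁ + pₖ₋₂ and qₖ = aₖqₖ₋₁ + qₖ₋₂:
  k=0: a=2, p=2, q=1
  k=1: a=6, p=13, q=6
  k=2: a=2, p=28, q=13
  k=3: a=9, p=265, q=123
  k=4: a=2, p=558, q=259
  k=5: a=2, p=1381, q=641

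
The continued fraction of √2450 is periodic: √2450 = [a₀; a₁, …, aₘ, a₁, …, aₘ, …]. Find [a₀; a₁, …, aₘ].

a₀ = ⌊√2450⌋ = 49.

[49; 2, 98]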